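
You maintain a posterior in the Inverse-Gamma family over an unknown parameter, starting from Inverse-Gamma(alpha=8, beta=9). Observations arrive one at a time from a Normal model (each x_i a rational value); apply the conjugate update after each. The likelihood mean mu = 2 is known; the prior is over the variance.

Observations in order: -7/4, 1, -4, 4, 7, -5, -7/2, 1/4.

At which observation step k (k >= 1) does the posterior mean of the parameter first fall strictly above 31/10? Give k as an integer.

obs 1: x=-7/4 → posterior Inverse-Gamma(17/2, 513/32)
obs 2: x=1 → posterior Inverse-Gamma(9, 529/32)
obs 3: x=-4 → posterior Inverse-Gamma(19/2, 1105/32)
obs 4: x=4 → posterior Inverse-Gamma(10, 1169/32)
obs 5: x=7 → posterior Inverse-Gamma(21/2, 1569/32)
obs 6: x=-5 → posterior Inverse-Gamma(11, 2353/32)
obs 7: x=-7/2 → posterior Inverse-Gamma(23/2, 2837/32)
obs 8: x=1/4 → posterior Inverse-Gamma(12, 1443/16)

k = 3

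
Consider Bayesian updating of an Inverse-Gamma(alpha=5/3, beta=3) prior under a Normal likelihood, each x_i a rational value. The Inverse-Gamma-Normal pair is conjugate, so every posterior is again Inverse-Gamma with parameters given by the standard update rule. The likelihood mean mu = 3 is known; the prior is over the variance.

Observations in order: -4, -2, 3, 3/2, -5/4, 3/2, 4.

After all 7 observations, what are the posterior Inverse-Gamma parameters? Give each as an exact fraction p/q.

obs 1: x=-4 → posterior Inverse-Gamma(13/6, 55/2)
obs 2: x=-2 → posterior Inverse-Gamma(8/3, 40)
obs 3: x=3 → posterior Inverse-Gamma(19/6, 40)
obs 4: x=3/2 → posterior Inverse-Gamma(11/3, 329/8)
obs 5: x=-5/4 → posterior Inverse-Gamma(25/6, 1605/32)
obs 6: x=3/2 → posterior Inverse-Gamma(14/3, 1641/32)
obs 7: x=4 → posterior Inverse-Gamma(31/6, 1657/32)

alpha=31/6, beta=1657/32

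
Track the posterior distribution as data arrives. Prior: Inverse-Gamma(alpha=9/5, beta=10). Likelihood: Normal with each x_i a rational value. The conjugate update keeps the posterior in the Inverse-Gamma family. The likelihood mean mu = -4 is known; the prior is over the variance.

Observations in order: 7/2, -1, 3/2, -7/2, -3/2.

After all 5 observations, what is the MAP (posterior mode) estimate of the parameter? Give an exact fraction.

obs 1: x=7/2 → posterior Inverse-Gamma(23/10, 305/8)
obs 2: x=-1 → posterior Inverse-Gamma(14/5, 341/8)
obs 3: x=3/2 → posterior Inverse-Gamma(33/10, 231/4)
obs 4: x=-7/2 → posterior Inverse-Gamma(19/5, 463/8)
obs 5: x=-3/2 → posterior Inverse-Gamma(43/10, 61)

610/53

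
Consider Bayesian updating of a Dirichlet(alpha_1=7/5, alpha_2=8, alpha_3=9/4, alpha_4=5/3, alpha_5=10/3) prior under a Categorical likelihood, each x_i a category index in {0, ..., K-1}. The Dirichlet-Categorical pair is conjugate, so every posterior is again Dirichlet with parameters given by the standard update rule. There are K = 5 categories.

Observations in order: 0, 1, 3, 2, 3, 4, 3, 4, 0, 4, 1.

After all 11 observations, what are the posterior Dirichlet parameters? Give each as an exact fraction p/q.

alpha_1=17/5, alpha_2=10, alpha_3=13/4, alpha_4=14/3, alpha_5=19/3

obs 1: x=0 → posterior Dirichlet(12/5, 8, 9/4, 5/3, 10/3)
obs 2: x=1 → posterior Dirichlet(12/5, 9, 9/4, 5/3, 10/3)
obs 3: x=3 → posterior Dirichlet(12/5, 9, 9/4, 8/3, 10/3)
obs 4: x=2 → posterior Dirichlet(12/5, 9, 13/4, 8/3, 10/3)
obs 5: x=3 → posterior Dirichlet(12/5, 9, 13/4, 11/3, 10/3)
obs 6: x=4 → posterior Dirichlet(12/5, 9, 13/4, 11/3, 13/3)
obs 7: x=3 → posterior Dirichlet(12/5, 9, 13/4, 14/3, 13/3)
obs 8: x=4 → posterior Dirichlet(12/5, 9, 13/4, 14/3, 16/3)
obs 9: x=0 → posterior Dirichlet(17/5, 9, 13/4, 14/3, 16/3)
obs 10: x=4 → posterior Dirichlet(17/5, 9, 13/4, 14/3, 19/3)
obs 11: x=1 → posterior Dirichlet(17/5, 10, 13/4, 14/3, 19/3)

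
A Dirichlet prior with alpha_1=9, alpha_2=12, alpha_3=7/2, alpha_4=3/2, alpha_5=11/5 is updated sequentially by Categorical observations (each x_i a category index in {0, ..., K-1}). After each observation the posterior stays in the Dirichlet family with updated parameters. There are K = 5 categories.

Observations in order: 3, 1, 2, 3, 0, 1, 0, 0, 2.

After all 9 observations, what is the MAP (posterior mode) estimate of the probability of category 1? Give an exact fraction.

obs 1: x=3 → posterior Dirichlet(9, 12, 7/2, 5/2, 11/5)
obs 2: x=1 → posterior Dirichlet(9, 13, 7/2, 5/2, 11/5)
obs 3: x=2 → posterior Dirichlet(9, 13, 9/2, 5/2, 11/5)
obs 4: x=3 → posterior Dirichlet(9, 13, 9/2, 7/2, 11/5)
obs 5: x=0 → posterior Dirichlet(10, 13, 9/2, 7/2, 11/5)
obs 6: x=1 → posterior Dirichlet(10, 14, 9/2, 7/2, 11/5)
obs 7: x=0 → posterior Dirichlet(11, 14, 9/2, 7/2, 11/5)
obs 8: x=0 → posterior Dirichlet(12, 14, 9/2, 7/2, 11/5)
obs 9: x=2 → posterior Dirichlet(12, 14, 11/2, 7/2, 11/5)

65/161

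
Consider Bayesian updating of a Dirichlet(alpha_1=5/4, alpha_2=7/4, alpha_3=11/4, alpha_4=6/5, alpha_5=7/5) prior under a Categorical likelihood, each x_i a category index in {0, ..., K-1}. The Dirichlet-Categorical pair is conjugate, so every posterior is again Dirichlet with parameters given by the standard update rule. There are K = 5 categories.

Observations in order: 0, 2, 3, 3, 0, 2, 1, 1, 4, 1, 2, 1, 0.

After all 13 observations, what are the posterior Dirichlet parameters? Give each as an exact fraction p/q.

obs 1: x=0 → posterior Dirichlet(9/4, 7/4, 11/4, 6/5, 7/5)
obs 2: x=2 → posterior Dirichlet(9/4, 7/4, 15/4, 6/5, 7/5)
obs 3: x=3 → posterior Dirichlet(9/4, 7/4, 15/4, 11/5, 7/5)
obs 4: x=3 → posterior Dirichlet(9/4, 7/4, 15/4, 16/5, 7/5)
obs 5: x=0 → posterior Dirichlet(13/4, 7/4, 15/4, 16/5, 7/5)
obs 6: x=2 → posterior Dirichlet(13/4, 7/4, 19/4, 16/5, 7/5)
obs 7: x=1 → posterior Dirichlet(13/4, 11/4, 19/4, 16/5, 7/5)
obs 8: x=1 → posterior Dirichlet(13/4, 15/4, 19/4, 16/5, 7/5)
obs 9: x=4 → posterior Dirichlet(13/4, 15/4, 19/4, 16/5, 12/5)
obs 10: x=1 → posterior Dirichlet(13/4, 19/4, 19/4, 16/5, 12/5)
obs 11: x=2 → posterior Dirichlet(13/4, 19/4, 23/4, 16/5, 12/5)
obs 12: x=1 → posterior Dirichlet(13/4, 23/4, 23/4, 16/5, 12/5)
obs 13: x=0 → posterior Dirichlet(17/4, 23/4, 23/4, 16/5, 12/5)

alpha_1=17/4, alpha_2=23/4, alpha_3=23/4, alpha_4=16/5, alpha_5=12/5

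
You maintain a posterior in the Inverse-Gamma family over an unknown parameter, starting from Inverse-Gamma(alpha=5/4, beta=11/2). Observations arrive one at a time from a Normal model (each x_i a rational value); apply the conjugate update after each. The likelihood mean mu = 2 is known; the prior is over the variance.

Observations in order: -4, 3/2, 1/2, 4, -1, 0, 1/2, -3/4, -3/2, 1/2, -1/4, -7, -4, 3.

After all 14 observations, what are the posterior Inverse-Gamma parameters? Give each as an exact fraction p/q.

obs 1: x=-4 → posterior Inverse-Gamma(7/4, 47/2)
obs 2: x=3/2 → posterior Inverse-Gamma(9/4, 189/8)
obs 3: x=1/2 → posterior Inverse-Gamma(11/4, 99/4)
obs 4: x=4 → posterior Inverse-Gamma(13/4, 107/4)
obs 5: x=-1 → posterior Inverse-Gamma(15/4, 125/4)
obs 6: x=0 → posterior Inverse-Gamma(17/4, 133/4)
obs 7: x=1/2 → posterior Inverse-Gamma(19/4, 275/8)
obs 8: x=-3/4 → posterior Inverse-Gamma(21/4, 1221/32)
obs 9: x=-3/2 → posterior Inverse-Gamma(23/4, 1417/32)
obs 10: x=1/2 → posterior Inverse-Gamma(25/4, 1453/32)
obs 11: x=-1/4 → posterior Inverse-Gamma(27/4, 767/16)
obs 12: x=-7 → posterior Inverse-Gamma(29/4, 1415/16)
obs 13: x=-4 → posterior Inverse-Gamma(31/4, 1703/16)
obs 14: x=3 → posterior Inverse-Gamma(33/4, 1711/16)

alpha=33/4, beta=1711/16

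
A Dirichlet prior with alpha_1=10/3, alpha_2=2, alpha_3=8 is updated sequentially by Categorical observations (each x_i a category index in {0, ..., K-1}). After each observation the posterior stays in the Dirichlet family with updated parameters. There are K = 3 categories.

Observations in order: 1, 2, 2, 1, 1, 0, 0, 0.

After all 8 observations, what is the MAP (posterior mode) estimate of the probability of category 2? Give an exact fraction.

obs 1: x=1 → posterior Dirichlet(10/3, 3, 8)
obs 2: x=2 → posterior Dirichlet(10/3, 3, 9)
obs 3: x=2 → posterior Dirichlet(10/3, 3, 10)
obs 4: x=1 → posterior Dirichlet(10/3, 4, 10)
obs 5: x=1 → posterior Dirichlet(10/3, 5, 10)
obs 6: x=0 → posterior Dirichlet(13/3, 5, 10)
obs 7: x=0 → posterior Dirichlet(16/3, 5, 10)
obs 8: x=0 → posterior Dirichlet(19/3, 5, 10)

27/55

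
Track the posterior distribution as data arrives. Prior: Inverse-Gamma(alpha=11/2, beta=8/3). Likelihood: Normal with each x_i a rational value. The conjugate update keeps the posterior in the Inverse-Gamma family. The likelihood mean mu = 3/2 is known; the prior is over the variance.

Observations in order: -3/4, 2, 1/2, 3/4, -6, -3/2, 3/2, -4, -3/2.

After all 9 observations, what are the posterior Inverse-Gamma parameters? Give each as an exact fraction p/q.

alpha=10, beta=2801/48

obs 1: x=-3/4 → posterior Inverse-Gamma(6, 499/96)
obs 2: x=2 → posterior Inverse-Gamma(13/2, 511/96)
obs 3: x=1/2 → posterior Inverse-Gamma(7, 559/96)
obs 4: x=3/4 → posterior Inverse-Gamma(15/2, 293/48)
obs 5: x=-6 → posterior Inverse-Gamma(8, 1643/48)
obs 6: x=-3/2 → posterior Inverse-Gamma(17/2, 1859/48)
obs 7: x=3/2 → posterior Inverse-Gamma(9, 1859/48)
obs 8: x=-4 → posterior Inverse-Gamma(19/2, 2585/48)
obs 9: x=-3/2 → posterior Inverse-Gamma(10, 2801/48)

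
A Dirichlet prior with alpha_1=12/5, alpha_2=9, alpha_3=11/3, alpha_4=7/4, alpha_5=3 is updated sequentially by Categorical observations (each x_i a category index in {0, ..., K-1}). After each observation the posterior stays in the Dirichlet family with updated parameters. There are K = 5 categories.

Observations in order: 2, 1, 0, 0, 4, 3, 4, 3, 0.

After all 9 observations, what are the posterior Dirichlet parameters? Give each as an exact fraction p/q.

obs 1: x=2 → posterior Dirichlet(12/5, 9, 14/3, 7/4, 3)
obs 2: x=1 → posterior Dirichlet(12/5, 10, 14/3, 7/4, 3)
obs 3: x=0 → posterior Dirichlet(17/5, 10, 14/3, 7/4, 3)
obs 4: x=0 → posterior Dirichlet(22/5, 10, 14/3, 7/4, 3)
obs 5: x=4 → posterior Dirichlet(22/5, 10, 14/3, 7/4, 4)
obs 6: x=3 → posterior Dirichlet(22/5, 10, 14/3, 11/4, 4)
obs 7: x=4 → posterior Dirichlet(22/5, 10, 14/3, 11/4, 5)
obs 8: x=3 → posterior Dirichlet(22/5, 10, 14/3, 15/4, 5)
obs 9: x=0 → posterior Dirichlet(27/5, 10, 14/3, 15/4, 5)

alpha_1=27/5, alpha_2=10, alpha_3=14/3, alpha_4=15/4, alpha_5=5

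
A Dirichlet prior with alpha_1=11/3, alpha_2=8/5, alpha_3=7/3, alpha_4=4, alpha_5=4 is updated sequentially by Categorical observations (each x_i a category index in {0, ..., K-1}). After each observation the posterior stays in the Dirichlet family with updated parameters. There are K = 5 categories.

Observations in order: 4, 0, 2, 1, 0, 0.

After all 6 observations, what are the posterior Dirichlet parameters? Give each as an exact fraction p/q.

obs 1: x=4 → posterior Dirichlet(11/3, 8/5, 7/3, 4, 5)
obs 2: x=0 → posterior Dirichlet(14/3, 8/5, 7/3, 4, 5)
obs 3: x=2 → posterior Dirichlet(14/3, 8/5, 10/3, 4, 5)
obs 4: x=1 → posterior Dirichlet(14/3, 13/5, 10/3, 4, 5)
obs 5: x=0 → posterior Dirichlet(17/3, 13/5, 10/3, 4, 5)
obs 6: x=0 → posterior Dirichlet(20/3, 13/5, 10/3, 4, 5)

alpha_1=20/3, alpha_2=13/5, alpha_3=10/3, alpha_4=4, alpha_5=5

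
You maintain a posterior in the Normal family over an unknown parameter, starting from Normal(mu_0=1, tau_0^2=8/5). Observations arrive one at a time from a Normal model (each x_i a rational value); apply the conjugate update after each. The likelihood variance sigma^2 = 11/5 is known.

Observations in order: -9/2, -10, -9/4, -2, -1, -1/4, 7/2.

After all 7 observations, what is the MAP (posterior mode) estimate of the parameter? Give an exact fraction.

-121/67

obs 1: x=-9/2 → posterior Normal(-25/19, 88/95)
obs 2: x=-10 → posterior Normal(-35/9, 88/135)
obs 3: x=-9/4 → posterior Normal(-123/35, 88/175)
obs 4: x=-2 → posterior Normal(-139/43, 88/215)
obs 5: x=-1 → posterior Normal(-49/17, 88/255)
obs 6: x=-1/4 → posterior Normal(-149/59, 88/295)
obs 7: x=7/2 → posterior Normal(-121/67, 88/335)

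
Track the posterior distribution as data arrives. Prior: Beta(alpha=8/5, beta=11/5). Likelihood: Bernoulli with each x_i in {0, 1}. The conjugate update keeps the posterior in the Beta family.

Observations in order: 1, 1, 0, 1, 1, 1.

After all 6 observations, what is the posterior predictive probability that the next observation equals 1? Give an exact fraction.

obs 1: x=1 → posterior Beta(13/5, 11/5)
obs 2: x=1 → posterior Beta(18/5, 11/5)
obs 3: x=0 → posterior Beta(18/5, 16/5)
obs 4: x=1 → posterior Beta(23/5, 16/5)
obs 5: x=1 → posterior Beta(28/5, 16/5)
obs 6: x=1 → posterior Beta(33/5, 16/5)

33/49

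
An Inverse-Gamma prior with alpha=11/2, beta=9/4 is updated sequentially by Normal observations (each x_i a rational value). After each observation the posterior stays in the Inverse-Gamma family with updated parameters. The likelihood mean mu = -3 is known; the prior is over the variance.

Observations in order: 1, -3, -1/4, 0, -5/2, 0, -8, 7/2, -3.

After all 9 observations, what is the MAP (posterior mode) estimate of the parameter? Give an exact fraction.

obs 1: x=1 → posterior Inverse-Gamma(6, 41/4)
obs 2: x=-3 → posterior Inverse-Gamma(13/2, 41/4)
obs 3: x=-1/4 → posterior Inverse-Gamma(7, 449/32)
obs 4: x=0 → posterior Inverse-Gamma(15/2, 593/32)
obs 5: x=-5/2 → posterior Inverse-Gamma(8, 597/32)
obs 6: x=0 → posterior Inverse-Gamma(17/2, 741/32)
obs 7: x=-8 → posterior Inverse-Gamma(9, 1141/32)
obs 8: x=7/2 → posterior Inverse-Gamma(19/2, 1817/32)
obs 9: x=-3 → posterior Inverse-Gamma(10, 1817/32)

1817/352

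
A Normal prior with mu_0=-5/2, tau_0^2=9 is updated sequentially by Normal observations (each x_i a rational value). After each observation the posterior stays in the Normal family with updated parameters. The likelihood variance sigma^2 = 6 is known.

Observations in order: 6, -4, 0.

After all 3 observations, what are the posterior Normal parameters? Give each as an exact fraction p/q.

obs 1: x=6 → posterior Normal(13/5, 18/5)
obs 2: x=-4 → posterior Normal(1/8, 9/4)
obs 3: x=0 → posterior Normal(1/11, 18/11)

mu_0=1/11, tau_0^2=18/11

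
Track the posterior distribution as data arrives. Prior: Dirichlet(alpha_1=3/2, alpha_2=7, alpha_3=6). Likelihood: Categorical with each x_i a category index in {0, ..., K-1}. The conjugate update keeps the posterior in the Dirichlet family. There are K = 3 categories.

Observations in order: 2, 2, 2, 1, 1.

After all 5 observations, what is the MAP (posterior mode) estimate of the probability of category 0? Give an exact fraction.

obs 1: x=2 → posterior Dirichlet(3/2, 7, 7)
obs 2: x=2 → posterior Dirichlet(3/2, 7, 8)
obs 3: x=2 → posterior Dirichlet(3/2, 7, 9)
obs 4: x=1 → posterior Dirichlet(3/2, 8, 9)
obs 5: x=1 → posterior Dirichlet(3/2, 9, 9)

1/33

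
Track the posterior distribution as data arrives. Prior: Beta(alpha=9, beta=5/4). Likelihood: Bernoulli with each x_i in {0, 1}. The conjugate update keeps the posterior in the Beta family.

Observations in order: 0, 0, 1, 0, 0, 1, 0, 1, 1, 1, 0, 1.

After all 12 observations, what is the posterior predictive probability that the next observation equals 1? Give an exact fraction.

obs 1: x=0 → posterior Beta(9, 9/4)
obs 2: x=0 → posterior Beta(9, 13/4)
obs 3: x=1 → posterior Beta(10, 13/4)
obs 4: x=0 → posterior Beta(10, 17/4)
obs 5: x=0 → posterior Beta(10, 21/4)
obs 6: x=1 → posterior Beta(11, 21/4)
obs 7: x=0 → posterior Beta(11, 25/4)
obs 8: x=1 → posterior Beta(12, 25/4)
obs 9: x=1 → posterior Beta(13, 25/4)
obs 10: x=1 → posterior Beta(14, 25/4)
obs 11: x=0 → posterior Beta(14, 29/4)
obs 12: x=1 → posterior Beta(15, 29/4)

60/89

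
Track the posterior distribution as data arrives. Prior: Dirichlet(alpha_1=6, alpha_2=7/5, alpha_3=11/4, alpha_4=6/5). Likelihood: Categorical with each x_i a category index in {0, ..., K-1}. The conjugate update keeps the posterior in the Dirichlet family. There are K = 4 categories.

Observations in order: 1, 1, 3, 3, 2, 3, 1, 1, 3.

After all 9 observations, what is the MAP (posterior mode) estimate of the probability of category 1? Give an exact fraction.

88/327

obs 1: x=1 → posterior Dirichlet(6, 12/5, 11/4, 6/5)
obs 2: x=1 → posterior Dirichlet(6, 17/5, 11/4, 6/5)
obs 3: x=3 → posterior Dirichlet(6, 17/5, 11/4, 11/5)
obs 4: x=3 → posterior Dirichlet(6, 17/5, 11/4, 16/5)
obs 5: x=2 → posterior Dirichlet(6, 17/5, 15/4, 16/5)
obs 6: x=3 → posterior Dirichlet(6, 17/5, 15/4, 21/5)
obs 7: x=1 → posterior Dirichlet(6, 22/5, 15/4, 21/5)
obs 8: x=1 → posterior Dirichlet(6, 27/5, 15/4, 21/5)
obs 9: x=3 → posterior Dirichlet(6, 27/5, 15/4, 26/5)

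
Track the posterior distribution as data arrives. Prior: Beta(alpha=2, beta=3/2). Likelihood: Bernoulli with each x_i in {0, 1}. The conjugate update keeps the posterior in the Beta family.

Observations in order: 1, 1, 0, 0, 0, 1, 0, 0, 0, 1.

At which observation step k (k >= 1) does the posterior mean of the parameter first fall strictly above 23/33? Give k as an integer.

obs 1: x=1 → posterior Beta(3, 3/2)
obs 2: x=1 → posterior Beta(4, 3/2)
obs 3: x=0 → posterior Beta(4, 5/2)
obs 4: x=0 → posterior Beta(4, 7/2)
obs 5: x=0 → posterior Beta(4, 9/2)
obs 6: x=1 → posterior Beta(5, 9/2)
obs 7: x=0 → posterior Beta(5, 11/2)
obs 8: x=0 → posterior Beta(5, 13/2)
obs 9: x=0 → posterior Beta(5, 15/2)
obs 10: x=1 → posterior Beta(6, 15/2)

k = 2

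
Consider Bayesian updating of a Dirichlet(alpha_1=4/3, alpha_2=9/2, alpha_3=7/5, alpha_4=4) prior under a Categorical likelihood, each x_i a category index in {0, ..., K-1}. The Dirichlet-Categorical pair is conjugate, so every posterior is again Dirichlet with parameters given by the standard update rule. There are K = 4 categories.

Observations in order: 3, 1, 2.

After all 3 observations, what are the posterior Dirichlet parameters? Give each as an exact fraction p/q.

obs 1: x=3 → posterior Dirichlet(4/3, 9/2, 7/5, 5)
obs 2: x=1 → posterior Dirichlet(4/3, 11/2, 7/5, 5)
obs 3: x=2 → posterior Dirichlet(4/3, 11/2, 12/5, 5)

alpha_1=4/3, alpha_2=11/2, alpha_3=12/5, alpha_4=5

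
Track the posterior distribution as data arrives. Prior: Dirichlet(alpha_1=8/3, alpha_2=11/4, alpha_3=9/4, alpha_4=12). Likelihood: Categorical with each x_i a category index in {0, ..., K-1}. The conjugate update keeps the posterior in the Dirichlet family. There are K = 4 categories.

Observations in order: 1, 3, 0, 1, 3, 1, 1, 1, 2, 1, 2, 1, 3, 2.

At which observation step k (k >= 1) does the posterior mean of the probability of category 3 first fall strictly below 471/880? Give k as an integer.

obs 1: x=1 → posterior Dirichlet(8/3, 15/4, 9/4, 12)
obs 2: x=3 → posterior Dirichlet(8/3, 15/4, 9/4, 13)
obs 3: x=0 → posterior Dirichlet(11/3, 15/4, 9/4, 13)
obs 4: x=1 → posterior Dirichlet(11/3, 19/4, 9/4, 13)
obs 5: x=3 → posterior Dirichlet(11/3, 19/4, 9/4, 14)
obs 6: x=1 → posterior Dirichlet(11/3, 23/4, 9/4, 14)
obs 7: x=1 → posterior Dirichlet(11/3, 27/4, 9/4, 14)
obs 8: x=1 → posterior Dirichlet(11/3, 31/4, 9/4, 14)
obs 9: x=2 → posterior Dirichlet(11/3, 31/4, 13/4, 14)
obs 10: x=1 → posterior Dirichlet(11/3, 35/4, 13/4, 14)
obs 11: x=2 → posterior Dirichlet(11/3, 35/4, 17/4, 14)
obs 12: x=1 → posterior Dirichlet(11/3, 39/4, 17/4, 14)
obs 13: x=3 → posterior Dirichlet(11/3, 39/4, 17/4, 15)
obs 14: x=2 → posterior Dirichlet(11/3, 39/4, 21/4, 15)

k = 7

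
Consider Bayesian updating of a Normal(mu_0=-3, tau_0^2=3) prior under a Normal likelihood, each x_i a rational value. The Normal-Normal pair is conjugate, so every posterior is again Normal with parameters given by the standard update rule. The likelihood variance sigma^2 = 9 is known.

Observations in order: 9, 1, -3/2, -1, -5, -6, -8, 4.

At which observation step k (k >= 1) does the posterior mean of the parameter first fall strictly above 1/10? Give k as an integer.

obs 1: x=9 → posterior Normal(0, 9/4)
obs 2: x=1 → posterior Normal(1/5, 9/5)
obs 3: x=-3/2 → posterior Normal(-1/12, 3/2)
obs 4: x=-1 → posterior Normal(-3/14, 9/7)
obs 5: x=-5 → posterior Normal(-13/16, 9/8)
obs 6: x=-6 → posterior Normal(-25/18, 1)
obs 7: x=-8 → posterior Normal(-41/20, 9/10)
obs 8: x=4 → posterior Normal(-3/2, 9/11)

k = 2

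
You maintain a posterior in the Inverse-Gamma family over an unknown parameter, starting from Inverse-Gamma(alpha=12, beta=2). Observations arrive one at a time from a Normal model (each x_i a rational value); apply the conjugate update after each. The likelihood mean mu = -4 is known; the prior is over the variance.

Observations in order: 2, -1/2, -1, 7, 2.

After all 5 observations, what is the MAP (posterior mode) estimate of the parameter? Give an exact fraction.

obs 1: x=2 → posterior Inverse-Gamma(25/2, 20)
obs 2: x=-1/2 → posterior Inverse-Gamma(13, 209/8)
obs 3: x=-1 → posterior Inverse-Gamma(27/2, 245/8)
obs 4: x=7 → posterior Inverse-Gamma(14, 729/8)
obs 5: x=2 → posterior Inverse-Gamma(29/2, 873/8)

873/124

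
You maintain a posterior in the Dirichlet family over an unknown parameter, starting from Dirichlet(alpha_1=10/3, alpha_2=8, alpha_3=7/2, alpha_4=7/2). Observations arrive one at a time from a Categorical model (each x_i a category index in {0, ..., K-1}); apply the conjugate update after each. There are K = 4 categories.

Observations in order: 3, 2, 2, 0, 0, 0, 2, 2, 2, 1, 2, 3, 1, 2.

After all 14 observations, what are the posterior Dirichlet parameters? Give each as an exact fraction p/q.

alpha_1=19/3, alpha_2=10, alpha_3=21/2, alpha_4=11/2

obs 1: x=3 → posterior Dirichlet(10/3, 8, 7/2, 9/2)
obs 2: x=2 → posterior Dirichlet(10/3, 8, 9/2, 9/2)
obs 3: x=2 → posterior Dirichlet(10/3, 8, 11/2, 9/2)
obs 4: x=0 → posterior Dirichlet(13/3, 8, 11/2, 9/2)
obs 5: x=0 → posterior Dirichlet(16/3, 8, 11/2, 9/2)
obs 6: x=0 → posterior Dirichlet(19/3, 8, 11/2, 9/2)
obs 7: x=2 → posterior Dirichlet(19/3, 8, 13/2, 9/2)
obs 8: x=2 → posterior Dirichlet(19/3, 8, 15/2, 9/2)
obs 9: x=2 → posterior Dirichlet(19/3, 8, 17/2, 9/2)
obs 10: x=1 → posterior Dirichlet(19/3, 9, 17/2, 9/2)
obs 11: x=2 → posterior Dirichlet(19/3, 9, 19/2, 9/2)
obs 12: x=3 → posterior Dirichlet(19/3, 9, 19/2, 11/2)
obs 13: x=1 → posterior Dirichlet(19/3, 10, 19/2, 11/2)
obs 14: x=2 → posterior Dirichlet(19/3, 10, 21/2, 11/2)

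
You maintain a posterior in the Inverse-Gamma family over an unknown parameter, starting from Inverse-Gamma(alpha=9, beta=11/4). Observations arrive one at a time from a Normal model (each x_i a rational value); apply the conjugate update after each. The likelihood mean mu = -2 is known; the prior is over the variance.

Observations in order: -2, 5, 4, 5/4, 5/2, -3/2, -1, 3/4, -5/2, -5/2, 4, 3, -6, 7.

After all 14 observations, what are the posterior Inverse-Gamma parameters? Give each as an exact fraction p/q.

alpha=16, beta=2309/16

obs 1: x=-2 → posterior Inverse-Gamma(19/2, 11/4)
obs 2: x=5 → posterior Inverse-Gamma(10, 109/4)
obs 3: x=4 → posterior Inverse-Gamma(21/2, 181/4)
obs 4: x=5/4 → posterior Inverse-Gamma(11, 1617/32)
obs 5: x=5/2 → posterior Inverse-Gamma(23/2, 1941/32)
obs 6: x=-3/2 → posterior Inverse-Gamma(12, 1945/32)
obs 7: x=-1 → posterior Inverse-Gamma(25/2, 1961/32)
obs 8: x=3/4 → posterior Inverse-Gamma(13, 1041/16)
obs 9: x=-5/2 → posterior Inverse-Gamma(27/2, 1043/16)
obs 10: x=-5/2 → posterior Inverse-Gamma(14, 1045/16)
obs 11: x=4 → posterior Inverse-Gamma(29/2, 1333/16)
obs 12: x=3 → posterior Inverse-Gamma(15, 1533/16)
obs 13: x=-6 → posterior Inverse-Gamma(31/2, 1661/16)
obs 14: x=7 → posterior Inverse-Gamma(16, 2309/16)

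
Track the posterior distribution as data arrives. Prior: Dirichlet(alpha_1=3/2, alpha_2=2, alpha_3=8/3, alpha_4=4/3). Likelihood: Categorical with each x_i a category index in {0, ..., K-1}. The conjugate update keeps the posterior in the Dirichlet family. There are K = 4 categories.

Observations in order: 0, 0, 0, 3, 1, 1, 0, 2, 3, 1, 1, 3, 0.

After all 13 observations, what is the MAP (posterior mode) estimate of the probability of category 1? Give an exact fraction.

10/33

obs 1: x=0 → posterior Dirichlet(5/2, 2, 8/3, 4/3)
obs 2: x=0 → posterior Dirichlet(7/2, 2, 8/3, 4/3)
obs 3: x=0 → posterior Dirichlet(9/2, 2, 8/3, 4/3)
obs 4: x=3 → posterior Dirichlet(9/2, 2, 8/3, 7/3)
obs 5: x=1 → posterior Dirichlet(9/2, 3, 8/3, 7/3)
obs 6: x=1 → posterior Dirichlet(9/2, 4, 8/3, 7/3)
obs 7: x=0 → posterior Dirichlet(11/2, 4, 8/3, 7/3)
obs 8: x=2 → posterior Dirichlet(11/2, 4, 11/3, 7/3)
obs 9: x=3 → posterior Dirichlet(11/2, 4, 11/3, 10/3)
obs 10: x=1 → posterior Dirichlet(11/2, 5, 11/3, 10/3)
obs 11: x=1 → posterior Dirichlet(11/2, 6, 11/3, 10/3)
obs 12: x=3 → posterior Dirichlet(11/2, 6, 11/3, 13/3)
obs 13: x=0 → posterior Dirichlet(13/2, 6, 11/3, 13/3)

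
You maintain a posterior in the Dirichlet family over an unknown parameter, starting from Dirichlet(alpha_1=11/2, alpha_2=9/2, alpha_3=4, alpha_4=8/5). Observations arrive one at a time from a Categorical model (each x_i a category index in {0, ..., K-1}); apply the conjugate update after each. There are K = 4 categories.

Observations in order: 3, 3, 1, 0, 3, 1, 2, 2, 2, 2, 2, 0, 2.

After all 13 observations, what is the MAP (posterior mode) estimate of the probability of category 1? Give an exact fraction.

55/246

obs 1: x=3 → posterior Dirichlet(11/2, 9/2, 4, 13/5)
obs 2: x=3 → posterior Dirichlet(11/2, 9/2, 4, 18/5)
obs 3: x=1 → posterior Dirichlet(11/2, 11/2, 4, 18/5)
obs 4: x=0 → posterior Dirichlet(13/2, 11/2, 4, 18/5)
obs 5: x=3 → posterior Dirichlet(13/2, 11/2, 4, 23/5)
obs 6: x=1 → posterior Dirichlet(13/2, 13/2, 4, 23/5)
obs 7: x=2 → posterior Dirichlet(13/2, 13/2, 5, 23/5)
obs 8: x=2 → posterior Dirichlet(13/2, 13/2, 6, 23/5)
obs 9: x=2 → posterior Dirichlet(13/2, 13/2, 7, 23/5)
obs 10: x=2 → posterior Dirichlet(13/2, 13/2, 8, 23/5)
obs 11: x=2 → posterior Dirichlet(13/2, 13/2, 9, 23/5)
obs 12: x=0 → posterior Dirichlet(15/2, 13/2, 9, 23/5)
obs 13: x=2 → posterior Dirichlet(15/2, 13/2, 10, 23/5)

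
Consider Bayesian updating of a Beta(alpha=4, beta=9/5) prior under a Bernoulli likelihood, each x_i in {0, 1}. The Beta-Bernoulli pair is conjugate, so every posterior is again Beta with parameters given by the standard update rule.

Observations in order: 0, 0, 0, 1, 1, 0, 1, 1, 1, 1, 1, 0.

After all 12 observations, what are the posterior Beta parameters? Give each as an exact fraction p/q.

alpha=11, beta=34/5

obs 1: x=0 → posterior Beta(4, 14/5)
obs 2: x=0 → posterior Beta(4, 19/5)
obs 3: x=0 → posterior Beta(4, 24/5)
obs 4: x=1 → posterior Beta(5, 24/5)
obs 5: x=1 → posterior Beta(6, 24/5)
obs 6: x=0 → posterior Beta(6, 29/5)
obs 7: x=1 → posterior Beta(7, 29/5)
obs 8: x=1 → posterior Beta(8, 29/5)
obs 9: x=1 → posterior Beta(9, 29/5)
obs 10: x=1 → posterior Beta(10, 29/5)
obs 11: x=1 → posterior Beta(11, 29/5)
obs 12: x=0 → posterior Beta(11, 34/5)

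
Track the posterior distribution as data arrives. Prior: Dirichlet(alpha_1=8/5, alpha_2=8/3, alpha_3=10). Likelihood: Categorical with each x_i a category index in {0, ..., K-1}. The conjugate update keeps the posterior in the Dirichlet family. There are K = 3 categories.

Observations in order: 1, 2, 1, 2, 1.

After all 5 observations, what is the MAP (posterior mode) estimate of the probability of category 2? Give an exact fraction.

165/244

obs 1: x=1 → posterior Dirichlet(8/5, 11/3, 10)
obs 2: x=2 → posterior Dirichlet(8/5, 11/3, 11)
obs 3: x=1 → posterior Dirichlet(8/5, 14/3, 11)
obs 4: x=2 → posterior Dirichlet(8/5, 14/3, 12)
obs 5: x=1 → posterior Dirichlet(8/5, 17/3, 12)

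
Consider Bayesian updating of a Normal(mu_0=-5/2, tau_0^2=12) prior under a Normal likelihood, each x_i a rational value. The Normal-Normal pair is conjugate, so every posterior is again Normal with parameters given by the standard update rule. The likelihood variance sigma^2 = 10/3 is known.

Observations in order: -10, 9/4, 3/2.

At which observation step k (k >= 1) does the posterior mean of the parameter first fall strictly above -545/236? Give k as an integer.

obs 1: x=-10 → posterior Normal(-385/46, 60/23)
obs 2: x=9/4 → posterior Normal(-152/41, 60/41)
obs 3: x=3/2 → posterior Normal(-125/59, 60/59)

k = 3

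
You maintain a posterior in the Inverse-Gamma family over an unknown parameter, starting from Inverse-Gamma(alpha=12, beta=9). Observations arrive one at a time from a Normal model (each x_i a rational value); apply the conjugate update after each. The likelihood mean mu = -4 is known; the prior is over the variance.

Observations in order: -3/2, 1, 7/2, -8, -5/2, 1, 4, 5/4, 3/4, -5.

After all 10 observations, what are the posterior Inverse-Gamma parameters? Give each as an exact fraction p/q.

alpha=17, beta=2111/16

obs 1: x=-3/2 → posterior Inverse-Gamma(25/2, 97/8)
obs 2: x=1 → posterior Inverse-Gamma(13, 197/8)
obs 3: x=7/2 → posterior Inverse-Gamma(27/2, 211/4)
obs 4: x=-8 → posterior Inverse-Gamma(14, 243/4)
obs 5: x=-5/2 → posterior Inverse-Gamma(29/2, 495/8)
obs 6: x=1 → posterior Inverse-Gamma(15, 595/8)
obs 7: x=4 → posterior Inverse-Gamma(31/2, 851/8)
obs 8: x=5/4 → posterior Inverse-Gamma(16, 3845/32)
obs 9: x=3/4 → posterior Inverse-Gamma(33/2, 2103/16)
obs 10: x=-5 → posterior Inverse-Gamma(17, 2111/16)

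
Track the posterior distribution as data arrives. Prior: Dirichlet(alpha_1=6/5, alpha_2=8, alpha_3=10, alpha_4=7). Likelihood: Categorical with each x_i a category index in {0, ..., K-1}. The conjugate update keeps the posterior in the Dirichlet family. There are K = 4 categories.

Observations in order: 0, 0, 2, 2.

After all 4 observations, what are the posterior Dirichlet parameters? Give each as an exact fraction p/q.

obs 1: x=0 → posterior Dirichlet(11/5, 8, 10, 7)
obs 2: x=0 → posterior Dirichlet(16/5, 8, 10, 7)
obs 3: x=2 → posterior Dirichlet(16/5, 8, 11, 7)
obs 4: x=2 → posterior Dirichlet(16/5, 8, 12, 7)

alpha_1=16/5, alpha_2=8, alpha_3=12, alpha_4=7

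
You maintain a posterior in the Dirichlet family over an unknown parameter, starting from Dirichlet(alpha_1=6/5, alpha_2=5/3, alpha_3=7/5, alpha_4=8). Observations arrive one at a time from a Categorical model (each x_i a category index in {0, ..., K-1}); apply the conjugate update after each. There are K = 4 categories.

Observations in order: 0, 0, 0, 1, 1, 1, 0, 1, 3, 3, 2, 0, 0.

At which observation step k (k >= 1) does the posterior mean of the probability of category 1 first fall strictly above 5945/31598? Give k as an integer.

obs 1: x=0 → posterior Dirichlet(11/5, 5/3, 7/5, 8)
obs 2: x=0 → posterior Dirichlet(16/5, 5/3, 7/5, 8)
obs 3: x=0 → posterior Dirichlet(21/5, 5/3, 7/5, 8)
obs 4: x=1 → posterior Dirichlet(21/5, 8/3, 7/5, 8)
obs 5: x=1 → posterior Dirichlet(21/5, 11/3, 7/5, 8)
obs 6: x=1 → posterior Dirichlet(21/5, 14/3, 7/5, 8)
obs 7: x=0 → posterior Dirichlet(26/5, 14/3, 7/5, 8)
obs 8: x=1 → posterior Dirichlet(26/5, 17/3, 7/5, 8)
obs 9: x=3 → posterior Dirichlet(26/5, 17/3, 7/5, 9)
obs 10: x=3 → posterior Dirichlet(26/5, 17/3, 7/5, 10)
obs 11: x=2 → posterior Dirichlet(26/5, 17/3, 12/5, 10)
obs 12: x=0 → posterior Dirichlet(31/5, 17/3, 12/5, 10)
obs 13: x=0 → posterior Dirichlet(36/5, 17/3, 12/5, 10)

k = 5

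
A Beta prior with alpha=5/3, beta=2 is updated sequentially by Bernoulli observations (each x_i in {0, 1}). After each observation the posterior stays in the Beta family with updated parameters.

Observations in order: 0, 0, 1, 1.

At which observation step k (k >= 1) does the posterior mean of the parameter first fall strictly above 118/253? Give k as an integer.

k = 4

obs 1: x=0 → posterior Beta(5/3, 3)
obs 2: x=0 → posterior Beta(5/3, 4)
obs 3: x=1 → posterior Beta(8/3, 4)
obs 4: x=1 → posterior Beta(11/3, 4)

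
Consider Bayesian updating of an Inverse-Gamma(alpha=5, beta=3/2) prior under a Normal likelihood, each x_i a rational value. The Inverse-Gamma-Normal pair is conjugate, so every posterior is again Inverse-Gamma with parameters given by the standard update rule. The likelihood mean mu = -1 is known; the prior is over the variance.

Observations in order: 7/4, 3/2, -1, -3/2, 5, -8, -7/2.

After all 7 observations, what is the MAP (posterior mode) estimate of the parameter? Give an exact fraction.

1733/304

obs 1: x=7/4 → posterior Inverse-Gamma(11/2, 169/32)
obs 2: x=3/2 → posterior Inverse-Gamma(6, 269/32)
obs 3: x=-1 → posterior Inverse-Gamma(13/2, 269/32)
obs 4: x=-3/2 → posterior Inverse-Gamma(7, 273/32)
obs 5: x=5 → posterior Inverse-Gamma(15/2, 849/32)
obs 6: x=-8 → posterior Inverse-Gamma(8, 1633/32)
obs 7: x=-7/2 → posterior Inverse-Gamma(17/2, 1733/32)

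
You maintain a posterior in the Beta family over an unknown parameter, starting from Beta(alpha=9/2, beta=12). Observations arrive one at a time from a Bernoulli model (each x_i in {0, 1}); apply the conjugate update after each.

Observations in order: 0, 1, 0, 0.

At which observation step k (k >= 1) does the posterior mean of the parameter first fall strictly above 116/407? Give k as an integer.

k = 2

obs 1: x=0 → posterior Beta(9/2, 13)
obs 2: x=1 → posterior Beta(11/2, 13)
obs 3: x=0 → posterior Beta(11/2, 14)
obs 4: x=0 → posterior Beta(11/2, 15)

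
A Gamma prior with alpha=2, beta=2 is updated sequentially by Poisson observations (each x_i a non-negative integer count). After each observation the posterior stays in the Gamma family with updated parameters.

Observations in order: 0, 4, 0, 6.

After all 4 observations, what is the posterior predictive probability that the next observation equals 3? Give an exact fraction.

obs 1: x=0 → posterior Gamma(2, 3)
obs 2: x=4 → posterior Gamma(6, 4)
obs 3: x=0 → posterior Gamma(6, 5)
obs 4: x=6 → posterior Gamma(12, 6)

113192681472/678223072849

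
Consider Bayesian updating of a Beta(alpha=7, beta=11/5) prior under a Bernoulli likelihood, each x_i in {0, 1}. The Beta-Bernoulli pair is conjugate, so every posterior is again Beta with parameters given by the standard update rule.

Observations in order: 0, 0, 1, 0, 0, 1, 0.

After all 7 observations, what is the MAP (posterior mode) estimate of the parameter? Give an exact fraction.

obs 1: x=0 → posterior Beta(7, 16/5)
obs 2: x=0 → posterior Beta(7, 21/5)
obs 3: x=1 → posterior Beta(8, 21/5)
obs 4: x=0 → posterior Beta(8, 26/5)
obs 5: x=0 → posterior Beta(8, 31/5)
obs 6: x=1 → posterior Beta(9, 31/5)
obs 7: x=0 → posterior Beta(9, 36/5)

40/71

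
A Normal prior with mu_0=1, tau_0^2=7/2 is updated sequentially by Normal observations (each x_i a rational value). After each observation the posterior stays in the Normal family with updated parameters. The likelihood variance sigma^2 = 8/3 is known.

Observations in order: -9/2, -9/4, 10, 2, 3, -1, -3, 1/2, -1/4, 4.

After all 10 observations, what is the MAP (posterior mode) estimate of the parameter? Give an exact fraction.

obs 1: x=-9/2 → posterior Normal(-157/74, 56/37)
obs 2: x=-9/4 → posterior Normal(-503/232, 28/29)
obs 3: x=10 → posterior Normal(337/316, 56/79)
obs 4: x=2 → posterior Normal(101/80, 14/25)
obs 5: x=3 → posterior Normal(757/484, 56/121)
obs 6: x=-1 → posterior Normal(673/568, 28/71)
obs 7: x=-3 → posterior Normal(421/652, 56/163)
obs 8: x=1/2 → posterior Normal(463/736, 7/23)
obs 9: x=-1/4 → posterior Normal(221/410, 56/205)
obs 10: x=4 → posterior Normal(389/452, 28/113)

389/452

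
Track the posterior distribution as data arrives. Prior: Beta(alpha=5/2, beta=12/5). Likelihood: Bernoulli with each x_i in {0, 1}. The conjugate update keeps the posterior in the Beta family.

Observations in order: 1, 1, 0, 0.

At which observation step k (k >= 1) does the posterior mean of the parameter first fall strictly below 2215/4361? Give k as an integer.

obs 1: x=1 → posterior Beta(7/2, 12/5)
obs 2: x=1 → posterior Beta(9/2, 12/5)
obs 3: x=0 → posterior Beta(9/2, 17/5)
obs 4: x=0 → posterior Beta(9/2, 22/5)

k = 4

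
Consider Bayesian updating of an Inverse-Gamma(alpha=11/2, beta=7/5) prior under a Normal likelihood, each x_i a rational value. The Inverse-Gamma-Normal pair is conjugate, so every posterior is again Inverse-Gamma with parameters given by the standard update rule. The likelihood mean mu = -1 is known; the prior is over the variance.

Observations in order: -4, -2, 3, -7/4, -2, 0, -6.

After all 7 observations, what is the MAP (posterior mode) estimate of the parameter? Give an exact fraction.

4509/1600

obs 1: x=-4 → posterior Inverse-Gamma(6, 59/10)
obs 2: x=-2 → posterior Inverse-Gamma(13/2, 32/5)
obs 3: x=3 → posterior Inverse-Gamma(7, 72/5)
obs 4: x=-7/4 → posterior Inverse-Gamma(15/2, 2349/160)
obs 5: x=-2 → posterior Inverse-Gamma(8, 2429/160)
obs 6: x=0 → posterior Inverse-Gamma(17/2, 2509/160)
obs 7: x=-6 → posterior Inverse-Gamma(9, 4509/160)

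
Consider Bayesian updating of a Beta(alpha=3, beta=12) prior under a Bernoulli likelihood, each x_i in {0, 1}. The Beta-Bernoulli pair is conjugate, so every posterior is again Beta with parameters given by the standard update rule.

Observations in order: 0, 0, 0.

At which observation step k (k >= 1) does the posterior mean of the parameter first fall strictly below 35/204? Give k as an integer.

obs 1: x=0 → posterior Beta(3, 13)
obs 2: x=0 → posterior Beta(3, 14)
obs 3: x=0 → posterior Beta(3, 15)

k = 3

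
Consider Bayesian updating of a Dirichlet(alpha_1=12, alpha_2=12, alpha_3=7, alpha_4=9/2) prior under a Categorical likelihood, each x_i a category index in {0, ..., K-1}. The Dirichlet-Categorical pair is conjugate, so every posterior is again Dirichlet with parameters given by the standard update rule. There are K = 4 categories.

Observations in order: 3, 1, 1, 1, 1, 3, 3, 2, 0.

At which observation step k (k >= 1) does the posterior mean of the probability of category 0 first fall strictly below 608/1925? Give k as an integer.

obs 1: x=3 → posterior Dirichlet(12, 12, 7, 11/2)
obs 2: x=1 → posterior Dirichlet(12, 13, 7, 11/2)
obs 3: x=1 → posterior Dirichlet(12, 14, 7, 11/2)
obs 4: x=1 → posterior Dirichlet(12, 15, 7, 11/2)
obs 5: x=1 → posterior Dirichlet(12, 16, 7, 11/2)
obs 6: x=3 → posterior Dirichlet(12, 16, 7, 13/2)
obs 7: x=3 → posterior Dirichlet(12, 16, 7, 15/2)
obs 8: x=2 → posterior Dirichlet(12, 16, 8, 15/2)
obs 9: x=0 → posterior Dirichlet(13, 16, 8, 15/2)

k = 3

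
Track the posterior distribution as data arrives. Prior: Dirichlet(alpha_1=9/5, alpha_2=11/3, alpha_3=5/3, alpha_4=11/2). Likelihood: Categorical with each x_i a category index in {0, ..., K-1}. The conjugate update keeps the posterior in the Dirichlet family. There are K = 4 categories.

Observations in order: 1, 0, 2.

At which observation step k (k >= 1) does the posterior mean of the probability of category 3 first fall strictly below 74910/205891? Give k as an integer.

obs 1: x=1 → posterior Dirichlet(9/5, 14/3, 5/3, 11/2)
obs 2: x=0 → posterior Dirichlet(14/5, 14/3, 5/3, 11/2)
obs 3: x=2 → posterior Dirichlet(14/5, 14/3, 8/3, 11/2)

k = 3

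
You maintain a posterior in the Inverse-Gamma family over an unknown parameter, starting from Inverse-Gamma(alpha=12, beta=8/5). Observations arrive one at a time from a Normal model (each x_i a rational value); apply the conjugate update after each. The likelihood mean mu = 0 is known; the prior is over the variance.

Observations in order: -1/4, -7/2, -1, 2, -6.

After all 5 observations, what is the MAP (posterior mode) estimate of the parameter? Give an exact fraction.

4521/2480

obs 1: x=-1/4 → posterior Inverse-Gamma(25/2, 261/160)
obs 2: x=-7/2 → posterior Inverse-Gamma(13, 1241/160)
obs 3: x=-1 → posterior Inverse-Gamma(27/2, 1321/160)
obs 4: x=2 → posterior Inverse-Gamma(14, 1641/160)
obs 5: x=-6 → posterior Inverse-Gamma(29/2, 4521/160)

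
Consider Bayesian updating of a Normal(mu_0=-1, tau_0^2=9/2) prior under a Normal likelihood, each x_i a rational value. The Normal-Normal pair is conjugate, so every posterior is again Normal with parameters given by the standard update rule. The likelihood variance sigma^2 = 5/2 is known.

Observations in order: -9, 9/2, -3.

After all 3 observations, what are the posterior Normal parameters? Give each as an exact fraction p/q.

obs 1: x=-9 → posterior Normal(-43/7, 45/28)
obs 2: x=9/2 → posterior Normal(-91/46, 45/46)
obs 3: x=-3 → posterior Normal(-145/64, 45/64)

mu_0=-145/64, tau_0^2=45/64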